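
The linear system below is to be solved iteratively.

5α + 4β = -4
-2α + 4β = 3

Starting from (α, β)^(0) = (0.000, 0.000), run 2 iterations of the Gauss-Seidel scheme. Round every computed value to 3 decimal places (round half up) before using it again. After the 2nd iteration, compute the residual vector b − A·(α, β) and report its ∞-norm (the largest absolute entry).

Iteration 1:
  α = (-4 - (4)·0.000) / (5) = -0.800
  β = (3 - (-2)·-0.800) / (4) = 0.350
Iteration 2:
  α = (-4 - (4)·0.350) / (5) = -1.080
  β = (3 - (-2)·-1.080) / (4) = 0.210
Residual b − A·x = (0.560, 0.000); ∞-norm = 0.560

0.560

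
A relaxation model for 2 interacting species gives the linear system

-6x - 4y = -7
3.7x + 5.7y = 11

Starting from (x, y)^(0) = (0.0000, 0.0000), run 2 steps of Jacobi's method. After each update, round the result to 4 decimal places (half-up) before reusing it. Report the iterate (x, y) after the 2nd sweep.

(-0.1199, 1.1725)

Iteration 1:
  x = (-7 - (-4)·0.0000) / (-6) = 1.1667
  y = (11 - (3.7)·0.0000) / (5.7) = 1.9298
Iteration 2:
  x = (-7 - (-4)·1.9298) / (-6) = -0.1199
  y = (11 - (3.7)·1.1667) / (5.7) = 1.1725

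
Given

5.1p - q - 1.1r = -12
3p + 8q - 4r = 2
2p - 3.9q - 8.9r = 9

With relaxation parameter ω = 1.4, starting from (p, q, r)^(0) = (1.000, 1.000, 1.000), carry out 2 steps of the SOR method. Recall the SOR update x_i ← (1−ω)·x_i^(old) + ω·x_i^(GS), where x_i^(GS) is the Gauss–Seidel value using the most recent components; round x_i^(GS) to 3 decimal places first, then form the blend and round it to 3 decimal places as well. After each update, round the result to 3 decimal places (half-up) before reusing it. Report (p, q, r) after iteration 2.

Iteration 1:
  p: GS value = (-12 - (-1)·1.000 - (-1.1)·1.000) / (5.1) = -1.941;  p ← (1−ω)·1.000 + ω·-1.941 = -3.117
  q: GS value = (2 - (3)·-3.117 - (-4)·1.000) / (8) = 1.919;  q ← (1−ω)·1.000 + ω·1.919 = 2.287
  r: GS value = (9 - (2)·-3.117 - (-3.9)·2.287) / (-8.9) = -2.714;  r ← (1−ω)·1.000 + ω·-2.714 = -4.200
Iteration 2:
  p: GS value = (-12 - (-1)·2.287 - (-1.1)·-4.200) / (5.1) = -2.810;  p ← (1−ω)·-3.117 + ω·-2.810 = -2.687
  q: GS value = (2 - (3)·-2.687 - (-4)·-4.200) / (8) = -0.842;  q ← (1−ω)·2.287 + ω·-0.842 = -2.094
  r: GS value = (9 - (2)·-2.687 - (-3.9)·-2.094) / (-8.9) = -0.697;  r ← (1−ω)·-4.200 + ω·-0.697 = 0.704

(-2.687, -2.094, 0.704)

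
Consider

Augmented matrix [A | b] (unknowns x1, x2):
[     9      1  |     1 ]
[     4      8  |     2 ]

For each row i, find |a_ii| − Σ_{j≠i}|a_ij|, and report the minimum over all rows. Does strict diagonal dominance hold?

row 1: |9| − (1) = 8
row 2: |8| − (4) = 4
minimum over rows = 4 → strictly diagonally dominant (convergence guaranteed)

4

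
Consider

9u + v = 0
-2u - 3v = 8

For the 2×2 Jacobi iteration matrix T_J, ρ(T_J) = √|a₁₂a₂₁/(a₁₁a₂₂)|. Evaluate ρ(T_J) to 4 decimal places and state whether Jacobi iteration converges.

a₁₂a₂₁/(a₁₁a₂₂) = (1)·(-2) / ((9)·(-3)) = 0.074074
ρ = √|0.074074| = √0.074074 = 0.2722
ρ < 1, so Jacobi converges

0.2722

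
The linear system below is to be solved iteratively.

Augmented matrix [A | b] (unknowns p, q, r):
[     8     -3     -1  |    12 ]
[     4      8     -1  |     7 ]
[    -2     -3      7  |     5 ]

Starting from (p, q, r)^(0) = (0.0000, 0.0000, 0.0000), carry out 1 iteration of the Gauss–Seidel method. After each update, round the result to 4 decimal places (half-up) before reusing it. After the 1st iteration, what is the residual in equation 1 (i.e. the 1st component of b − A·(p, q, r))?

Iteration 1:
  p = (12 - (-3)·0.0000 - (-1)·0.0000) / (8) = 1.5000
  q = (7 - (4)·1.5000 - (-1)·0.0000) / (8) = 0.1250
  r = (5 - (-2)·1.5000 - (-3)·0.1250) / (7) = 1.1964
Residual b − A·x = (1.5714, 1.1964, 0.0002)

1.5714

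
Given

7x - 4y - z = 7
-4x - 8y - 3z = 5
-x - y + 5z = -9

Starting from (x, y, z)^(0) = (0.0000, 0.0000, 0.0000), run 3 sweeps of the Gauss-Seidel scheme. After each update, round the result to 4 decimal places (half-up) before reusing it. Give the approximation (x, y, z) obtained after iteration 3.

(0.7523, -0.3342, -1.7164)

Iteration 1:
  x = (7 - (-4)·0.0000 - (-1)·0.0000) / (7) = 1.0000
  y = (5 - (-4)·1.0000 - (-3)·0.0000) / (-8) = -1.1250
  z = (-9 - (-1)·1.0000 - (-1)·-1.1250) / (5) = -1.8250
Iteration 2:
  x = (7 - (-4)·-1.1250 - (-1)·-1.8250) / (7) = 0.0964
  y = (5 - (-4)·0.0964 - (-3)·-1.8250) / (-8) = 0.0112
  z = (-9 - (-1)·0.0964 - (-1)·0.0112) / (5) = -1.7785
Iteration 3:
  x = (7 - (-4)·0.0112 - (-1)·-1.7785) / (7) = 0.7523
  y = (5 - (-4)·0.7523 - (-3)·-1.7785) / (-8) = -0.3342
  z = (-9 - (-1)·0.7523 - (-1)·-0.3342) / (5) = -1.7164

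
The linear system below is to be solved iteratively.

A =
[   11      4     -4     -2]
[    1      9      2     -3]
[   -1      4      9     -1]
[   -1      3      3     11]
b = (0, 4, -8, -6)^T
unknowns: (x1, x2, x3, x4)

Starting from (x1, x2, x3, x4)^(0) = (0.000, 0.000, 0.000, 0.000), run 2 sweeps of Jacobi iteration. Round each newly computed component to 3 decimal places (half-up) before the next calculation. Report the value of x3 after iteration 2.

-1.147

Iteration 1:
  x1 = (0 - (4)·0.000 - (-4)·0.000 - (-2)·0.000) / (11) = 0.000
  x2 = (4 - (1)·0.000 - (2)·0.000 - (-3)·0.000) / (9) = 0.444
  x3 = (-8 - (-1)·0.000 - (4)·0.000 - (-1)·0.000) / (9) = -0.889
  x4 = (-6 - (-1)·0.000 - (3)·0.000 - (3)·0.000) / (11) = -0.545
Iteration 2:
  x1 = (0 - (4)·0.444 - (-4)·-0.889 - (-2)·-0.545) / (11) = -0.584
  x2 = (4 - (1)·0.000 - (2)·-0.889 - (-3)·-0.545) / (9) = 0.460
  x3 = (-8 - (-1)·0.000 - (4)·0.444 - (-1)·-0.545) / (9) = -1.147
  x4 = (-6 - (-1)·0.000 - (3)·0.444 - (3)·-0.889) / (11) = -0.424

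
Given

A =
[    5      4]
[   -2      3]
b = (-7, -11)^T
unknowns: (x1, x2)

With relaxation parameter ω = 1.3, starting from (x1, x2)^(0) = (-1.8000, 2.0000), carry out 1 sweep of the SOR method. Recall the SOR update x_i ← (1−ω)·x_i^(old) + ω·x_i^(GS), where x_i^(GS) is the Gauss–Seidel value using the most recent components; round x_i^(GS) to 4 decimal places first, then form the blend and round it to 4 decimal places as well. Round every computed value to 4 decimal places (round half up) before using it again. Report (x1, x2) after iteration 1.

(-3.3600, -8.2787)

Iteration 1:
  x1: GS value = (-7 - (4)·2.0000) / (5) = -3.0000;  x1 ← (1−ω)·-1.8000 + ω·-3.0000 = -3.3600
  x2: GS value = (-11 - (-2)·-3.3600) / (3) = -5.9067;  x2 ← (1−ω)·2.0000 + ω·-5.9067 = -8.2787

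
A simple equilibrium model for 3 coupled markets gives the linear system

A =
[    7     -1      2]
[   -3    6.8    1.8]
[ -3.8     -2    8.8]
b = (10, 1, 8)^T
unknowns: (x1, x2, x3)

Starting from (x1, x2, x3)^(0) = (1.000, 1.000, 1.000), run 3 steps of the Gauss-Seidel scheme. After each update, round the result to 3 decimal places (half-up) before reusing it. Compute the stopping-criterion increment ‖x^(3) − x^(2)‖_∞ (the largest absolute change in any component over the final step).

Iteration 1:
  x1 = (10 - (-1)·1.000 - (2)·1.000) / (7) = 1.286
  x2 = (1 - (-3)·1.286 - (1.8)·1.000) / (6.8) = 0.450
  x3 = (8 - (-3.8)·1.286 - (-2)·0.450) / (8.8) = 1.567
Iteration 2:
  x1 = (10 - (-1)·0.450 - (2)·1.567) / (7) = 1.045
  x2 = (1 - (-3)·1.045 - (1.8)·1.567) / (6.8) = 0.193
  x3 = (8 - (-3.8)·1.045 - (-2)·0.193) / (8.8) = 1.404
Iteration 3:
  x1 = (10 - (-1)·0.193 - (2)·1.404) / (7) = 1.055
  x2 = (1 - (-3)·1.055 - (1.8)·1.404) / (6.8) = 0.241
  x3 = (8 - (-3.8)·1.055 - (-2)·0.241) / (8.8) = 1.419
Change: (0.010, 0.048, 0.015) → max |·| = 0.048

0.048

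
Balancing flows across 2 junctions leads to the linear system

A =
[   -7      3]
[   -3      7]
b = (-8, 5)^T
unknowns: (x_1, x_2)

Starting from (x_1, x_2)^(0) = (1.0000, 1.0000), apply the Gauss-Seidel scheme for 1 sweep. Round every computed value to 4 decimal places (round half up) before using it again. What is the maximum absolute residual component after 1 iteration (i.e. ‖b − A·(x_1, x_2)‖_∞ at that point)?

1.1633

Iteration 1:
  x_1 = (-8 - (3)·1.0000) / (-7) = 1.5714
  x_2 = (5 - (-3)·1.5714) / (7) = 1.3877
Residual b − A·x = (-1.1633, 0.0003); ∞-norm = 1.1633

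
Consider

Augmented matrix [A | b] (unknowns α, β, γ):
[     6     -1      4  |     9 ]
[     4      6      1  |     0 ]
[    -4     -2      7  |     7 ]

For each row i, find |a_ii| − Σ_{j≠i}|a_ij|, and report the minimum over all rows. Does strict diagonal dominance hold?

1

row 1: |6| − (1+4) = 1
row 2: |6| − (4+1) = 1
row 3: |7| − (4+2) = 1
minimum over rows = 1 → strictly diagonally dominant (convergence guaranteed)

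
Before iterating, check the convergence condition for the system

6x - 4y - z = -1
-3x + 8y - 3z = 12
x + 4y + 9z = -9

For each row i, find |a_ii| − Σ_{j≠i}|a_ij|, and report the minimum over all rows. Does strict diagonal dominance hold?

1

row 1: |6| − (4+1) = 1
row 2: |8| − (3+3) = 2
row 3: |9| − (1+4) = 4
minimum over rows = 1 → strictly diagonally dominant (convergence guaranteed)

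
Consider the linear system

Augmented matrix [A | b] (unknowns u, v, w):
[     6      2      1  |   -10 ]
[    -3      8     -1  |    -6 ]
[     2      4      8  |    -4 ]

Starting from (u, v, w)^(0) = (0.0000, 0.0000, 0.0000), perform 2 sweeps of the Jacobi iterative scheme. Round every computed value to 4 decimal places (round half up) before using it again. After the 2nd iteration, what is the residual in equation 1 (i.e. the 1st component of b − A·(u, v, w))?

0.5831

Iteration 1:
  u = (-10 - (2)·0.0000 - (1)·0.0000) / (6) = -1.6667
  v = (-6 - (-3)·0.0000 - (-1)·0.0000) / (8) = -0.7500
  w = (-4 - (2)·0.0000 - (4)·0.0000) / (8) = -0.5000
Iteration 2:
  u = (-10 - (2)·-0.7500 - (1)·-0.5000) / (6) = -1.3333
  v = (-6 - (-3)·-1.6667 - (-1)·-0.5000) / (8) = -1.4375
  w = (-4 - (2)·-1.6667 - (4)·-0.7500) / (8) = 0.2917
Residual b − A·x = (0.5831, 1.7918, 2.0830)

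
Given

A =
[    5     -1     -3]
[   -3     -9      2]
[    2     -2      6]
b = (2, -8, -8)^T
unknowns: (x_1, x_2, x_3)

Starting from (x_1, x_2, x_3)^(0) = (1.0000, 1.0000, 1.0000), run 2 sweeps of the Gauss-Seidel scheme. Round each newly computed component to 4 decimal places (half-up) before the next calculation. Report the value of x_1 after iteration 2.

Iteration 1:
  x_1 = (2 - (-1)·1.0000 - (-3)·1.0000) / (5) = 1.2000
  x_2 = (-8 - (-3)·1.2000 - (2)·1.0000) / (-9) = 0.7111
  x_3 = (-8 - (2)·1.2000 - (-2)·0.7111) / (6) = -1.4963
Iteration 2:
  x_1 = (2 - (-1)·0.7111 - (-3)·-1.4963) / (5) = -0.3556
  x_2 = (-8 - (-3)·-0.3556 - (2)·-1.4963) / (-9) = 0.6749
  x_3 = (-8 - (2)·-0.3556 - (-2)·0.6749) / (6) = -0.9898

-0.3556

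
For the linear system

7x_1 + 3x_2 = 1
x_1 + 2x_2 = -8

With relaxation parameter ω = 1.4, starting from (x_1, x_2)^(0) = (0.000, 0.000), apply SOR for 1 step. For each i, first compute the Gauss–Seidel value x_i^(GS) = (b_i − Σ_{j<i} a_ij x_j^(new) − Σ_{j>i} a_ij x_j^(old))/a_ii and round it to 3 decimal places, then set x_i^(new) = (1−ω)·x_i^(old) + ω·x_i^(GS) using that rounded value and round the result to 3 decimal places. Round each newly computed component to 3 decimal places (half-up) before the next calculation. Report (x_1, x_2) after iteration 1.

(0.200, -5.740)

Iteration 1:
  x_1: GS value = (1 - (3)·0.000) / (7) = 0.143;  x_1 ← (1−ω)·0.000 + ω·0.143 = 0.200
  x_2: GS value = (-8 - (1)·0.200) / (2) = -4.100;  x_2 ← (1−ω)·0.000 + ω·-4.100 = -5.740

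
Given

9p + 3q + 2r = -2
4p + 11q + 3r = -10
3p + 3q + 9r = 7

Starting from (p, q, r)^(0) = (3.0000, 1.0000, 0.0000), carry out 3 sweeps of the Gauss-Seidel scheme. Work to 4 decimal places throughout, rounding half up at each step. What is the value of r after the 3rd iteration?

Iteration 1:
  p = (-2 - (3)·1.0000 - (2)·0.0000) / (9) = -0.5556
  q = (-10 - (4)·-0.5556 - (3)·0.0000) / (11) = -0.7071
  r = (7 - (3)·-0.5556 - (3)·-0.7071) / (9) = 1.1987
Iteration 2:
  p = (-2 - (3)·-0.7071 - (2)·1.1987) / (9) = -0.2529
  q = (-10 - (4)·-0.2529 - (3)·1.1987) / (11) = -1.1440
  r = (7 - (3)·-0.2529 - (3)·-1.1440) / (9) = 1.2434
Iteration 3:
  p = (-2 - (3)·-1.1440 - (2)·1.2434) / (9) = -0.1172
  q = (-10 - (4)·-0.1172 - (3)·1.2434) / (11) = -1.2056
  r = (7 - (3)·-0.1172 - (3)·-1.2056) / (9) = 1.2187

1.2187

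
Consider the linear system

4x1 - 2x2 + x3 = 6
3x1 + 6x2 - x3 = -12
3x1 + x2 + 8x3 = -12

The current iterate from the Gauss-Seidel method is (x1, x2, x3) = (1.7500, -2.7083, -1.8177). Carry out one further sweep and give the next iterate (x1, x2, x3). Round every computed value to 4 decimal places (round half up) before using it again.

One sweep:
  x1 = (6 - (-2)·-2.7083 - (1)·-1.8177) / (4) = 0.6003
  x2 = (-12 - (3)·0.6003 - (-1)·-1.8177) / (6) = -2.6031
  x3 = (-12 - (3)·0.6003 - (1)·-2.6031) / (8) = -1.3997

(0.6003, -2.6031, -1.3997)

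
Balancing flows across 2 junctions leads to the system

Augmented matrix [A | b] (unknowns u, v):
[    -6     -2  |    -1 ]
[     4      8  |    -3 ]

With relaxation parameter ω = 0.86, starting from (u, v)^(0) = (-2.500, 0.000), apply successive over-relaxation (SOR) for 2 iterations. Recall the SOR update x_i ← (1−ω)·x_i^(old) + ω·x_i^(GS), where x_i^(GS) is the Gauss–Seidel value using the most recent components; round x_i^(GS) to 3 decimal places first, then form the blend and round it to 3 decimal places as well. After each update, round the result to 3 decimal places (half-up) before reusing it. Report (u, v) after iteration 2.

(0.182, -0.434)

Iteration 1:
  u: GS value = (-1 - (-2)·0.000) / (-6) = 0.167;  u ← (1−ω)·-2.500 + ω·0.167 = -0.206
  v: GS value = (-3 - (4)·-0.206) / (8) = -0.272;  v ← (1−ω)·0.000 + ω·-0.272 = -0.234
Iteration 2:
  u: GS value = (-1 - (-2)·-0.234) / (-6) = 0.245;  u ← (1−ω)·-0.206 + ω·0.245 = 0.182
  v: GS value = (-3 - (4)·0.182) / (8) = -0.466;  v ← (1−ω)·-0.234 + ω·-0.466 = -0.434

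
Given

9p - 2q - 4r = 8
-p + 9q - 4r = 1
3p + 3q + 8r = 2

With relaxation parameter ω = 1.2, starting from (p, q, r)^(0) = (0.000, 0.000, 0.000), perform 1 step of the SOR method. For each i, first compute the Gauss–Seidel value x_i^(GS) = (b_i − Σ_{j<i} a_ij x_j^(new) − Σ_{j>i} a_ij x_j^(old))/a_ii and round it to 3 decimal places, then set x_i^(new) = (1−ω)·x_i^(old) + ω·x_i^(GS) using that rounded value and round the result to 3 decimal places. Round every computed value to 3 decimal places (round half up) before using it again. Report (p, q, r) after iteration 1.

Iteration 1:
  p: GS value = (8 - (-2)·0.000 - (-4)·0.000) / (9) = 0.889;  p ← (1−ω)·0.000 + ω·0.889 = 1.067
  q: GS value = (1 - (-1)·1.067 - (-4)·0.000) / (9) = 0.230;  q ← (1−ω)·0.000 + ω·0.230 = 0.276
  r: GS value = (2 - (3)·1.067 - (3)·0.276) / (8) = -0.254;  r ← (1−ω)·0.000 + ω·-0.254 = -0.305

(1.067, 0.276, -0.305)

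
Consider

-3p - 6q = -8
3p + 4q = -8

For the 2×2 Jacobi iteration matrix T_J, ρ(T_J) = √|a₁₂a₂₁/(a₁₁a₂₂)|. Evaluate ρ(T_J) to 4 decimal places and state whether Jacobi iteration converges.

1.2247

a₁₂a₂₁/(a₁₁a₂₂) = (-6)·(3) / ((-3)·(4)) = 1.500000
ρ = √|1.500000| = √1.500000 = 1.2247
ρ > 1, so Jacobi diverges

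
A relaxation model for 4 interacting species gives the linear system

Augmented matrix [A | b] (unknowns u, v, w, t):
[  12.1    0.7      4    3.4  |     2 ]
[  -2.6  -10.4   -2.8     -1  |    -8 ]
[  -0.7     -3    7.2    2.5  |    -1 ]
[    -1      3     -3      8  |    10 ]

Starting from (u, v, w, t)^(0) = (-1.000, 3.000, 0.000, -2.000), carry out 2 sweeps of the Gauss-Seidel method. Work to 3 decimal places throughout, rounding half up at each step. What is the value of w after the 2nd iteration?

-0.451

Iteration 1:
  u = (2 - (0.7)·3.000 - (4)·0.000 - (3.4)·-2.000) / (12.1) = 0.554
  v = (-8 - (-2.6)·0.554 - (-2.8)·0.000 - (-1)·-2.000) / (-10.4) = 0.823
  w = (-1 - (-0.7)·0.554 - (-3)·0.823 - (2.5)·-2.000) / (7.2) = 0.952
  t = (10 - (-1)·0.554 - (3)·0.823 - (-3)·0.952) / (8) = 1.368
Iteration 2:
  u = (2 - (0.7)·0.823 - (4)·0.952 - (3.4)·1.368) / (12.1) = -0.581
  v = (-8 - (-2.6)·-0.581 - (-2.8)·0.952 - (-1)·1.368) / (-10.4) = 0.527
  w = (-1 - (-0.7)·-0.581 - (-3)·0.527 - (2.5)·1.368) / (7.2) = -0.451
  t = (10 - (-1)·-0.581 - (3)·0.527 - (-3)·-0.451) / (8) = 0.811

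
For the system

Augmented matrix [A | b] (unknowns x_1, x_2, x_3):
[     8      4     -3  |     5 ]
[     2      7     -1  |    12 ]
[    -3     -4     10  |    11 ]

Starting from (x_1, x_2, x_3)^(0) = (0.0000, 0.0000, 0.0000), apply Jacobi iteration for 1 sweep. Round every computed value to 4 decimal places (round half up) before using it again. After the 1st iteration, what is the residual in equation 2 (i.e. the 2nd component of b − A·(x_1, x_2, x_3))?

Iteration 1:
  x_1 = (5 - (4)·0.0000 - (-3)·0.0000) / (8) = 0.6250
  x_2 = (12 - (2)·0.0000 - (-1)·0.0000) / (7) = 1.7143
  x_3 = (11 - (-3)·0.0000 - (-4)·0.0000) / (10) = 1.1000
Residual b − A·x = (-3.5572, -0.1501, 8.7322)

-0.1501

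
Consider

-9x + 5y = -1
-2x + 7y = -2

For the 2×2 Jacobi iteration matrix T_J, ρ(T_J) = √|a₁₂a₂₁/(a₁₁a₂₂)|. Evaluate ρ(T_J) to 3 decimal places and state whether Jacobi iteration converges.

a₁₂a₂₁/(a₁₁a₂₂) = (5)·(-2) / ((-9)·(7)) = 0.158730
ρ = √|0.158730| = √0.158730 = 0.398
ρ < 1, so Jacobi converges

0.398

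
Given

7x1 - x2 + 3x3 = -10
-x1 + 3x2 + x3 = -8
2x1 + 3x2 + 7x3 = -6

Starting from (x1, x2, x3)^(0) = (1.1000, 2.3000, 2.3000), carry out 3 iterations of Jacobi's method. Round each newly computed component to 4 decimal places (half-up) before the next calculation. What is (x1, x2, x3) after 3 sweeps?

Iteration 1:
  x1 = (-10 - (-1)·2.3000 - (3)·2.3000) / (7) = -2.0857
  x2 = (-8 - (-1)·1.1000 - (1)·2.3000) / (3) = -3.0667
  x3 = (-6 - (2)·1.1000 - (3)·2.3000) / (7) = -2.1571
Iteration 2:
  x1 = (-10 - (-1)·-3.0667 - (3)·-2.1571) / (7) = -0.9422
  x2 = (-8 - (-1)·-2.0857 - (1)·-2.1571) / (3) = -2.6429
  x3 = (-6 - (2)·-2.0857 - (3)·-3.0667) / (7) = 1.0531
Iteration 3:
  x1 = (-10 - (-1)·-2.6429 - (3)·1.0531) / (7) = -2.2575
  x2 = (-8 - (-1)·-0.9422 - (1)·1.0531) / (3) = -3.3318
  x3 = (-6 - (2)·-0.9422 - (3)·-2.6429) / (7) = 0.5447

(-2.2575, -3.3318, 0.5447)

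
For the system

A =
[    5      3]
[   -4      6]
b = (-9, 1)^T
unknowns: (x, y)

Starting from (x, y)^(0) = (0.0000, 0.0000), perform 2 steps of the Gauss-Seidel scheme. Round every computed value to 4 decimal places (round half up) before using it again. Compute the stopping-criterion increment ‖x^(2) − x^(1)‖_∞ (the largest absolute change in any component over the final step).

Iteration 1:
  x = (-9 - (3)·0.0000) / (5) = -1.8000
  y = (1 - (-4)·-1.8000) / (6) = -1.0333
Iteration 2:
  x = (-9 - (3)·-1.0333) / (5) = -1.1800
  y = (1 - (-4)·-1.1800) / (6) = -0.6200
Change: (0.6200, 0.4133) → max |·| = 0.6200

0.6200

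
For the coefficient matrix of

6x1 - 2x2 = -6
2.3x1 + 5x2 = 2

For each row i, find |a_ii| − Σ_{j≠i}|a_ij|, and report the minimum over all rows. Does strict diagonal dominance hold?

2.7

row 1: |6| − (2) = 4
row 2: |5| − (2.3) = 2.7
minimum over rows = 2.7 → strictly diagonally dominant (convergence guaranteed)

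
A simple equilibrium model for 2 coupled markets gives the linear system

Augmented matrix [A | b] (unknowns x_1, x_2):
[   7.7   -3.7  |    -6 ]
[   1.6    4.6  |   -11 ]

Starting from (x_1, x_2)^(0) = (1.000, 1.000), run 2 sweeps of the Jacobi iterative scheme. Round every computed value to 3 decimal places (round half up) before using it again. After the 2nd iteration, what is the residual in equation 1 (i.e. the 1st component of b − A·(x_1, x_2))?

Iteration 1:
  x_1 = (-6 - (-3.7)·1.000) / (7.7) = -0.299
  x_2 = (-11 - (1.6)·1.000) / (4.6) = -2.739
Iteration 2:
  x_1 = (-6 - (-3.7)·-2.739) / (7.7) = -2.095
  x_2 = (-11 - (1.6)·-0.299) / (4.6) = -2.287
Residual b − A·x = (1.670, 2.872)

1.670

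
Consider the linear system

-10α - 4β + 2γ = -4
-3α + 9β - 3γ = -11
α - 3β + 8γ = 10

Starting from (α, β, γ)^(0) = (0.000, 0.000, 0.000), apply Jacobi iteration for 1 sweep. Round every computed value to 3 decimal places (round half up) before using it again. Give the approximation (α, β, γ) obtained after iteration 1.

(0.400, -1.222, 1.250)

Iteration 1:
  α = (-4 - (-4)·0.000 - (2)·0.000) / (-10) = 0.400
  β = (-11 - (-3)·0.000 - (-3)·0.000) / (9) = -1.222
  γ = (10 - (1)·0.000 - (-3)·0.000) / (8) = 1.250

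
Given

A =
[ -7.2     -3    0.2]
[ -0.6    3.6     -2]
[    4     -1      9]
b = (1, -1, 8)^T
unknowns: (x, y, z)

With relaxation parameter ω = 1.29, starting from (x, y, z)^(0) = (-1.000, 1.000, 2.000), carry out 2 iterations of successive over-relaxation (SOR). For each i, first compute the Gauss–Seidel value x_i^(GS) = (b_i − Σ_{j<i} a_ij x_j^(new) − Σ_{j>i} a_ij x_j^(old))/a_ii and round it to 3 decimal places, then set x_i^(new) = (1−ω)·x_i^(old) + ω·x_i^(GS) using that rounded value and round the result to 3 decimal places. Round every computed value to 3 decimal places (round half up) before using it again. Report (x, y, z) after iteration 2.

(-0.426, -0.031, 1.134)

Iteration 1:
  x: GS value = (1 - (-3)·1.000 - (0.2)·2.000) / (-7.2) = -0.500;  x ← (1−ω)·-1.000 + ω·-0.500 = -0.355
  y: GS value = (-1 - (-0.6)·-0.355 - (-2)·2.000) / (3.6) = 0.774;  y ← (1−ω)·1.000 + ω·0.774 = 0.708
  z: GS value = (8 - (4)·-0.355 - (-1)·0.708) / (9) = 1.125;  z ← (1−ω)·2.000 + ω·1.125 = 0.871
Iteration 2:
  x: GS value = (1 - (-3)·0.708 - (0.2)·0.871) / (-7.2) = -0.410;  x ← (1−ω)·-0.355 + ω·-0.410 = -0.426
  y: GS value = (-1 - (-0.6)·-0.426 - (-2)·0.871) / (3.6) = 0.135;  y ← (1−ω)·0.708 + ω·0.135 = -0.031
  z: GS value = (8 - (4)·-0.426 - (-1)·-0.031) / (9) = 1.075;  z ← (1−ω)·0.871 + ω·1.075 = 1.134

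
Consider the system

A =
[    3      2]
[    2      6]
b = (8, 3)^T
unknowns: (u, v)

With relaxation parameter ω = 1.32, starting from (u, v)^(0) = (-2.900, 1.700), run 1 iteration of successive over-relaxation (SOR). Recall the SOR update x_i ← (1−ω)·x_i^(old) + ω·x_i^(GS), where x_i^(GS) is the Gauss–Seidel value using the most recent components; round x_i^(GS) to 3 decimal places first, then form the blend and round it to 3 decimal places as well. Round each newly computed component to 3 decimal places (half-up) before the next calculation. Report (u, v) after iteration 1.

Iteration 1:
  u: GS value = (8 - (2)·1.700) / (3) = 1.533;  u ← (1−ω)·-2.900 + ω·1.533 = 2.952
  v: GS value = (3 - (2)·2.952) / (6) = -0.484;  v ← (1−ω)·1.700 + ω·-0.484 = -1.183

(2.952, -1.183)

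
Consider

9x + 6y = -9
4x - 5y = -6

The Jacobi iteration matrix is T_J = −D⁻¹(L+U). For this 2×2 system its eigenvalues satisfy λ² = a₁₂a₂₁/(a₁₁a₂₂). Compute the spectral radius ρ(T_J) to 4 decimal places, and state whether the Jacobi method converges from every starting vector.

0.7303

a₁₂a₂₁/(a₁₁a₂₂) = (6)·(4) / ((9)·(-5)) = -0.533333
ρ = √|-0.533333| = √0.533333 = 0.7303
ρ < 1, so Jacobi converges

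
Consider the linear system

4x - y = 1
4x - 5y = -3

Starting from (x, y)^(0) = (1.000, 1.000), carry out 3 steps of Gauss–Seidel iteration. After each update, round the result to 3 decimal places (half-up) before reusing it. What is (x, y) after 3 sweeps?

Iteration 1:
  x = (1 - (-1)·1.000) / (4) = 0.500
  y = (-3 - (4)·0.500) / (-5) = 1.000
Iteration 2:
  x = (1 - (-1)·1.000) / (4) = 0.500
  y = (-3 - (4)·0.500) / (-5) = 1.000
Iteration 3:
  x = (1 - (-1)·1.000) / (4) = 0.500
  y = (-3 - (4)·0.500) / (-5) = 1.000

(0.500, 1.000)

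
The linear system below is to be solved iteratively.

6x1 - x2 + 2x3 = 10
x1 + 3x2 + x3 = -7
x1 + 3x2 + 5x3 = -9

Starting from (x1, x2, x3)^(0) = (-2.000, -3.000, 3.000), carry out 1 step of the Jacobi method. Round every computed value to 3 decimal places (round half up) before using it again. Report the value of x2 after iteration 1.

-2.667

Iteration 1:
  x1 = (10 - (-1)·-3.000 - (2)·3.000) / (6) = 0.167
  x2 = (-7 - (1)·-2.000 - (1)·3.000) / (3) = -2.667
  x3 = (-9 - (1)·-2.000 - (3)·-3.000) / (5) = 0.400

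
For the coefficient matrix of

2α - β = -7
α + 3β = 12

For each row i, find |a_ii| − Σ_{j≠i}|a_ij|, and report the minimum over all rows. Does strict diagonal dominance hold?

row 1: |2| − (1) = 1
row 2: |3| − (1) = 2
minimum over rows = 1 → strictly diagonally dominant (convergence guaranteed)

1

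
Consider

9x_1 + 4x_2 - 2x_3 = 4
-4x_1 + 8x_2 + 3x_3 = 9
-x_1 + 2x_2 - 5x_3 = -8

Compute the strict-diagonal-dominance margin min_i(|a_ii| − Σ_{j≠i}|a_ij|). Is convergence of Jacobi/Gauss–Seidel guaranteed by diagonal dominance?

row 1: |9| − (4+2) = 3
row 2: |8| − (4+3) = 1
row 3: |-5| − (1+2) = 2
minimum over rows = 1 → strictly diagonally dominant (convergence guaranteed)

1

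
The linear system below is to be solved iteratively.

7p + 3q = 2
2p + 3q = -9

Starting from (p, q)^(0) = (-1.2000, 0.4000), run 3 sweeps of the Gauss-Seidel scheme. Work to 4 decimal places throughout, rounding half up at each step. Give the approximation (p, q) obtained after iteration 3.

Iteration 1:
  p = (2 - (3)·0.4000) / (7) = 0.1143
  q = (-9 - (2)·0.1143) / (3) = -3.0762
Iteration 2:
  p = (2 - (3)·-3.0762) / (7) = 1.6041
  q = (-9 - (2)·1.6041) / (3) = -4.0694
Iteration 3:
  p = (2 - (3)·-4.0694) / (7) = 2.0297
  q = (-9 - (2)·2.0297) / (3) = -4.3531

(2.0297, -4.3531)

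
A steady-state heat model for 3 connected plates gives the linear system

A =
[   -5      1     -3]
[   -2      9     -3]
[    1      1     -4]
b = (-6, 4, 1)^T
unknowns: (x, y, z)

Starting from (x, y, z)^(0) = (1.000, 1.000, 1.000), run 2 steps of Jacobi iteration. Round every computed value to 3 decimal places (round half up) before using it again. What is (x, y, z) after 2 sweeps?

(1.250, 0.706, 0.200)

Iteration 1:
  x = (-6 - (1)·1.000 - (-3)·1.000) / (-5) = 0.800
  y = (4 - (-2)·1.000 - (-3)·1.000) / (9) = 1.000
  z = (1 - (1)·1.000 - (1)·1.000) / (-4) = 0.250
Iteration 2:
  x = (-6 - (1)·1.000 - (-3)·0.250) / (-5) = 1.250
  y = (4 - (-2)·0.800 - (-3)·0.250) / (9) = 0.706
  z = (1 - (1)·0.800 - (1)·1.000) / (-4) = 0.200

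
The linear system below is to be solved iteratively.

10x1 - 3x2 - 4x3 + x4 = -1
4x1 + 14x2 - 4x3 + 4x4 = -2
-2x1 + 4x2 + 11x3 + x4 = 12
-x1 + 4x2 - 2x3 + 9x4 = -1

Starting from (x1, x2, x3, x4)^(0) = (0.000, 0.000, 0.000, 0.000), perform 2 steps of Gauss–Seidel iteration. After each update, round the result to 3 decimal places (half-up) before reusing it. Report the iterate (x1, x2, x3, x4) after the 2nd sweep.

Iteration 1:
  x1 = (-1 - (-3)·0.000 - (-4)·0.000 - (1)·0.000) / (10) = -0.100
  x2 = (-2 - (4)·-0.100 - (-4)·0.000 - (4)·0.000) / (14) = -0.114
  x3 = (12 - (-2)·-0.100 - (4)·-0.114 - (1)·0.000) / (11) = 1.114
  x4 = (-1 - (-1)·-0.100 - (4)·-0.114 - (-2)·1.114) / (9) = 0.176
Iteration 2:
  x1 = (-1 - (-3)·-0.114 - (-4)·1.114 - (1)·0.176) / (10) = 0.294
  x2 = (-2 - (4)·0.294 - (-4)·1.114 - (4)·0.176) / (14) = 0.041
  x3 = (12 - (-2)·0.294 - (4)·0.041 - (1)·0.176) / (11) = 1.113
  x4 = (-1 - (-1)·0.294 - (4)·0.041 - (-2)·1.113) / (9) = 0.151

(0.294, 0.041, 1.113, 0.151)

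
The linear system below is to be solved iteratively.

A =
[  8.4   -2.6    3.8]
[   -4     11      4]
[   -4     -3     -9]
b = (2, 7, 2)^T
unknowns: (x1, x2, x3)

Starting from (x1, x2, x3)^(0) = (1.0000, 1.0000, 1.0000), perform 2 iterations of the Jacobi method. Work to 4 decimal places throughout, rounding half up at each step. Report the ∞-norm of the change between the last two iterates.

Iteration 1:
  x1 = (2 - (-2.6)·1.0000 - (3.8)·1.0000) / (8.4) = 0.0952
  x2 = (7 - (-4)·1.0000 - (4)·1.0000) / (11) = 0.6364
  x3 = (2 - (-4)·1.0000 - (-3)·1.0000) / (-9) = -1.0000
Iteration 2:
  x1 = (2 - (-2.6)·0.6364 - (3.8)·-1.0000) / (8.4) = 0.8875
  x2 = (7 - (-4)·0.0952 - (4)·-1.0000) / (11) = 1.0346
  x3 = (2 - (-4)·0.0952 - (-3)·0.6364) / (-9) = -0.4767
Change: (0.7923, 0.3982, 0.5233) → max |·| = 0.7923

0.7923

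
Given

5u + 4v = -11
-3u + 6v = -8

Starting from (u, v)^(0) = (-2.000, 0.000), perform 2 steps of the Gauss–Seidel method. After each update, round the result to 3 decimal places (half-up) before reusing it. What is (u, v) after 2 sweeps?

(-0.254, -1.460)

Iteration 1:
  u = (-11 - (4)·0.000) / (5) = -2.200
  v = (-8 - (-3)·-2.200) / (6) = -2.433
Iteration 2:
  u = (-11 - (4)·-2.433) / (5) = -0.254
  v = (-8 - (-3)·-0.254) / (6) = -1.460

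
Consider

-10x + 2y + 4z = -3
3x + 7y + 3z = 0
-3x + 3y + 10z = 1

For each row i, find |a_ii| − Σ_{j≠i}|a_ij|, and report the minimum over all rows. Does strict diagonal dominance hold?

1

row 1: |-10| − (2+4) = 4
row 2: |7| − (3+3) = 1
row 3: |10| − (3+3) = 4
minimum over rows = 1 → strictly diagonally dominant (convergence guaranteed)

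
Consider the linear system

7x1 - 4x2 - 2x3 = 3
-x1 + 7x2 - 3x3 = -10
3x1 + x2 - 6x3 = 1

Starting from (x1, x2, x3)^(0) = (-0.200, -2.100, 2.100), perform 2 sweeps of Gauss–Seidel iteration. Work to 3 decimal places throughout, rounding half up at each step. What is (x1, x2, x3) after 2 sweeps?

(0.014, -1.574, -0.422)

Iteration 1:
  x1 = (3 - (-4)·-2.100 - (-2)·2.100) / (7) = -0.171
  x2 = (-10 - (-1)·-0.171 - (-3)·2.100) / (7) = -0.553
  x3 = (1 - (3)·-0.171 - (1)·-0.553) / (-6) = -0.344
Iteration 2:
  x1 = (3 - (-4)·-0.553 - (-2)·-0.344) / (7) = 0.014
  x2 = (-10 - (-1)·0.014 - (-3)·-0.344) / (7) = -1.574
  x3 = (1 - (3)·0.014 - (1)·-1.574) / (-6) = -0.422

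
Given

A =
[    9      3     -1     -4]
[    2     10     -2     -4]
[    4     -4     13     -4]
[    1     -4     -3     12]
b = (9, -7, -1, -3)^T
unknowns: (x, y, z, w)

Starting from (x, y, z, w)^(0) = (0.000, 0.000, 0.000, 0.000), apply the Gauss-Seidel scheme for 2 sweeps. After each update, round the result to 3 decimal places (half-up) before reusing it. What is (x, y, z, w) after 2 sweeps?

(0.871, -1.326, -0.999, -1.014)

Iteration 1:
  x = (9 - (3)·0.000 - (-1)·0.000 - (-4)·0.000) / (9) = 1.000
  y = (-7 - (2)·1.000 - (-2)·0.000 - (-4)·0.000) / (10) = -0.900
  z = (-1 - (4)·1.000 - (-4)·-0.900 - (-4)·0.000) / (13) = -0.662
  w = (-3 - (1)·1.000 - (-4)·-0.900 - (-3)·-0.662) / (12) = -0.799
Iteration 2:
  x = (9 - (3)·-0.900 - (-1)·-0.662 - (-4)·-0.799) / (9) = 0.871
  y = (-7 - (2)·0.871 - (-2)·-0.662 - (-4)·-0.799) / (10) = -1.326
  z = (-1 - (4)·0.871 - (-4)·-1.326 - (-4)·-0.799) / (13) = -0.999
  w = (-3 - (1)·0.871 - (-4)·-1.326 - (-3)·-0.999) / (12) = -1.014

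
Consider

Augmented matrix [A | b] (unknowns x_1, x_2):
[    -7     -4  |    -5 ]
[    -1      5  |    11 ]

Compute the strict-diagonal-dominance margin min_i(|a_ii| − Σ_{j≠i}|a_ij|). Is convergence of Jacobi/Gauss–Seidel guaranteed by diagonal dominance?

row 1: |-7| − (4) = 3
row 2: |5| − (1) = 4
minimum over rows = 3 → strictly diagonally dominant (convergence guaranteed)

3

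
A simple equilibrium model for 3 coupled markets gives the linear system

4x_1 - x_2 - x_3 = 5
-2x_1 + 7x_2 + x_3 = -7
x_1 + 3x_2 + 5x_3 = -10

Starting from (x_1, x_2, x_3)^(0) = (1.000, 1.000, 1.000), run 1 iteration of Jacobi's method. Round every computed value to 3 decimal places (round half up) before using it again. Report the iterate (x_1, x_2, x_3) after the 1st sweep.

(1.750, -0.857, -2.800)

Iteration 1:
  x_1 = (5 - (-1)·1.000 - (-1)·1.000) / (4) = 1.750
  x_2 = (-7 - (-2)·1.000 - (1)·1.000) / (7) = -0.857
  x_3 = (-10 - (1)·1.000 - (3)·1.000) / (5) = -2.800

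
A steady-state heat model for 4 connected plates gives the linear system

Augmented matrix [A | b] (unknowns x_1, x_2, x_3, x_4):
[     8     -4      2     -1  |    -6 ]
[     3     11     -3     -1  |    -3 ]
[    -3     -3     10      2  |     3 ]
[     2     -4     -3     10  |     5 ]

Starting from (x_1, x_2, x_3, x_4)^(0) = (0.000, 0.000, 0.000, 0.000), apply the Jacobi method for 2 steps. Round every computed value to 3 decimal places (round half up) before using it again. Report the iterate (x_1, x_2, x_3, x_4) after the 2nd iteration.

(-0.899, 0.059, -0.107, 0.631)

Iteration 1:
  x_1 = (-6 - (-4)·0.000 - (2)·0.000 - (-1)·0.000) / (8) = -0.750
  x_2 = (-3 - (3)·0.000 - (-3)·0.000 - (-1)·0.000) / (11) = -0.273
  x_3 = (3 - (-3)·0.000 - (-3)·0.000 - (2)·0.000) / (10) = 0.300
  x_4 = (5 - (2)·0.000 - (-4)·0.000 - (-3)·0.000) / (10) = 0.500
Iteration 2:
  x_1 = (-6 - (-4)·-0.273 - (2)·0.300 - (-1)·0.500) / (8) = -0.899
  x_2 = (-3 - (3)·-0.750 - (-3)·0.300 - (-1)·0.500) / (11) = 0.059
  x_3 = (3 - (-3)·-0.750 - (-3)·-0.273 - (2)·0.500) / (10) = -0.107
  x_4 = (5 - (2)·-0.750 - (-4)·-0.273 - (-3)·0.300) / (10) = 0.631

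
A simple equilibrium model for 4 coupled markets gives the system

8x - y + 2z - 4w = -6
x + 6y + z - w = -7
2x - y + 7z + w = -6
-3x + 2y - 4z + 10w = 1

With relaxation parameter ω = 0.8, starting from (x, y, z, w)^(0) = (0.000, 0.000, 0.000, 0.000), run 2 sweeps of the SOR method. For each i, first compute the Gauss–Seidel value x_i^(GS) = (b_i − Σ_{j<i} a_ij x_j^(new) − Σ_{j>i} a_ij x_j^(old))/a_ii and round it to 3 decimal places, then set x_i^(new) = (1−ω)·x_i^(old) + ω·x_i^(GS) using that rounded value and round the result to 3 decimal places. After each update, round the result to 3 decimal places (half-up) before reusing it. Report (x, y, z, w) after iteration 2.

Iteration 1:
  x: GS value = (-6 - (-1)·0.000 - (2)·0.000 - (-4)·0.000) / (8) = -0.750;  x ← (1−ω)·0.000 + ω·-0.750 = -0.600
  y: GS value = (-7 - (1)·-0.600 - (1)·0.000 - (-1)·0.000) / (6) = -1.067;  y ← (1−ω)·0.000 + ω·-1.067 = -0.854
  z: GS value = (-6 - (2)·-0.600 - (-1)·-0.854 - (1)·0.000) / (7) = -0.808;  z ← (1−ω)·0.000 + ω·-0.808 = -0.646
  w: GS value = (1 - (-3)·-0.600 - (2)·-0.854 - (-4)·-0.646) / (10) = -0.168;  w ← (1−ω)·0.000 + ω·-0.168 = -0.134
Iteration 2:
  x: GS value = (-6 - (-1)·-0.854 - (2)·-0.646 - (-4)·-0.134) / (8) = -0.762;  x ← (1−ω)·-0.600 + ω·-0.762 = -0.730
  y: GS value = (-7 - (1)·-0.730 - (1)·-0.646 - (-1)·-0.134) / (6) = -0.960;  y ← (1−ω)·-0.854 + ω·-0.960 = -0.939
  z: GS value = (-6 - (2)·-0.730 - (-1)·-0.939 - (1)·-0.134) / (7) = -0.764;  z ← (1−ω)·-0.646 + ω·-0.764 = -0.740
  w: GS value = (1 - (-3)·-0.730 - (2)·-0.939 - (-4)·-0.740) / (10) = -0.227;  w ← (1−ω)·-0.134 + ω·-0.227 = -0.208

(-0.730, -0.939, -0.740, -0.208)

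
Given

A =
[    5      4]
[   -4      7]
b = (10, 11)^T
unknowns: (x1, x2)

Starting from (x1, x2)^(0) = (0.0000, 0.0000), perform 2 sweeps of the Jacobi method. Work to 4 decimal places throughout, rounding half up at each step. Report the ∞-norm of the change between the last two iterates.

1.2571

Iteration 1:
  x1 = (10 - (4)·0.0000) / (5) = 2.0000
  x2 = (11 - (-4)·0.0000) / (7) = 1.5714
Iteration 2:
  x1 = (10 - (4)·1.5714) / (5) = 0.7429
  x2 = (11 - (-4)·2.0000) / (7) = 2.7143
Change: (-1.2571, 1.1429) → max |·| = 1.2571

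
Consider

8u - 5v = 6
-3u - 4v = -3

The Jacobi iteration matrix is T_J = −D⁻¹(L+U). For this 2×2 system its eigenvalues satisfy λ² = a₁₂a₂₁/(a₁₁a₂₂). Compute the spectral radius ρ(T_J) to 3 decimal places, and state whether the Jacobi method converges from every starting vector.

a₁₂a₂₁/(a₁₁a₂₂) = (-5)·(-3) / ((8)·(-4)) = -0.468750
ρ = √|-0.468750| = √0.468750 = 0.685
ρ < 1, so Jacobi converges

0.685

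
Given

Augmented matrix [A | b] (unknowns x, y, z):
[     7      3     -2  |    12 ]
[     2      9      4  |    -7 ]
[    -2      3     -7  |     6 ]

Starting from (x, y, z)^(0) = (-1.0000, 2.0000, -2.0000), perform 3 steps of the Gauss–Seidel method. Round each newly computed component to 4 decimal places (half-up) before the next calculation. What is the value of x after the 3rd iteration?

Iteration 1:
  x = (12 - (3)·2.0000 - (-2)·-2.0000) / (7) = 0.2857
  y = (-7 - (2)·0.2857 - (4)·-2.0000) / (9) = 0.0476
  z = (6 - (-2)·0.2857 - (3)·0.0476) / (-7) = -0.9184
Iteration 2:
  x = (12 - (3)·0.0476 - (-2)·-0.9184) / (7) = 1.4315
  y = (-7 - (2)·1.4315 - (4)·-0.9184) / (9) = -0.6877
  z = (6 - (-2)·1.4315 - (3)·-0.6877) / (-7) = -1.5609
Iteration 3:
  x = (12 - (3)·-0.6877 - (-2)·-1.5609) / (7) = 1.5630
  y = (-7 - (2)·1.5630 - (4)·-1.5609) / (9) = -0.4314
  z = (6 - (-2)·1.5630 - (3)·-0.4314) / (-7) = -1.4886

1.5630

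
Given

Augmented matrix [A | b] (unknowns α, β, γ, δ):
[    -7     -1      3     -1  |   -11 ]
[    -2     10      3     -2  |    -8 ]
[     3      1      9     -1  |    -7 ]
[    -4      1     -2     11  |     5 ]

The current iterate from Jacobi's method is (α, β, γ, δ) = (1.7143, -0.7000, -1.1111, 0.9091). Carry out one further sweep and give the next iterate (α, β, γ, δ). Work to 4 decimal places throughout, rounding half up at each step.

One sweep:
  α = (-11 - (-1)·-0.7000 - (3)·-1.1111 - (-1)·0.9091) / (-7) = 1.0654
  β = (-8 - (-2)·1.7143 - (3)·-1.1111 - (-2)·0.9091) / (10) = 0.0580
  γ = (-7 - (3)·1.7143 - (1)·-0.7000 - (-1)·0.9091) / (9) = -1.1704
  δ = (5 - (-4)·1.7143 - (1)·-0.7000 - (-2)·-1.1111) / (11) = 0.9395

(1.0654, 0.0580, -1.1704, 0.9395)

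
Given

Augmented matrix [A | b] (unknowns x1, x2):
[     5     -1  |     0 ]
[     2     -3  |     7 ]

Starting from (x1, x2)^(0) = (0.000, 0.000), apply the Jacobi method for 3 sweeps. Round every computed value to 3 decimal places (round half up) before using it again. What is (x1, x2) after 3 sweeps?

(-0.467, -2.645)

Iteration 1:
  x1 = (0 - (-1)·0.000) / (5) = 0.000
  x2 = (7 - (2)·0.000) / (-3) = -2.333
Iteration 2:
  x1 = (0 - (-1)·-2.333) / (5) = -0.467
  x2 = (7 - (2)·0.000) / (-3) = -2.333
Iteration 3:
  x1 = (0 - (-1)·-2.333) / (5) = -0.467
  x2 = (7 - (2)·-0.467) / (-3) = -2.645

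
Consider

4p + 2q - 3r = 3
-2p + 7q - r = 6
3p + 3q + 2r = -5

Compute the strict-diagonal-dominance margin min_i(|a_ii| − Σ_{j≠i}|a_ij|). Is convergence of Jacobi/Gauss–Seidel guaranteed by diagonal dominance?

-4

row 1: |4| − (2+3) = -1
row 2: |7| − (2+1) = 4
row 3: |2| − (3+3) = -4
minimum over rows = -4 → not strictly diagonally dominant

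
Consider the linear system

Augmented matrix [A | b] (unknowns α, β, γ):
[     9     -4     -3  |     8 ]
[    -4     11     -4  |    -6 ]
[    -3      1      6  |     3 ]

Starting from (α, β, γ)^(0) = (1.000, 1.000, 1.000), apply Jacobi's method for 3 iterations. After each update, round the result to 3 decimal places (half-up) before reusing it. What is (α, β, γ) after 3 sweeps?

(1.485, 0.382, 1.063)

Iteration 1:
  α = (8 - (-4)·1.000 - (-3)·1.000) / (9) = 1.667
  β = (-6 - (-4)·1.000 - (-4)·1.000) / (11) = 0.182
  γ = (3 - (-3)·1.000 - (1)·1.000) / (6) = 0.833
Iteration 2:
  α = (8 - (-4)·0.182 - (-3)·0.833) / (9) = 1.247
  β = (-6 - (-4)·1.667 - (-4)·0.833) / (11) = 0.364
  γ = (3 - (-3)·1.667 - (1)·0.182) / (6) = 1.303
Iteration 3:
  α = (8 - (-4)·0.364 - (-3)·1.303) / (9) = 1.485
  β = (-6 - (-4)·1.247 - (-4)·1.303) / (11) = 0.382
  γ = (3 - (-3)·1.247 - (1)·0.364) / (6) = 1.063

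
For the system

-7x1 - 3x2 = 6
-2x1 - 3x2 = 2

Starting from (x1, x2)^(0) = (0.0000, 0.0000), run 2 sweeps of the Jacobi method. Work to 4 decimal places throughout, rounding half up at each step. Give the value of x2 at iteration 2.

-0.0953

Iteration 1:
  x1 = (6 - (-3)·0.0000) / (-7) = -0.8571
  x2 = (2 - (-2)·0.0000) / (-3) = -0.6667
Iteration 2:
  x1 = (6 - (-3)·-0.6667) / (-7) = -0.5714
  x2 = (2 - (-2)·-0.8571) / (-3) = -0.0953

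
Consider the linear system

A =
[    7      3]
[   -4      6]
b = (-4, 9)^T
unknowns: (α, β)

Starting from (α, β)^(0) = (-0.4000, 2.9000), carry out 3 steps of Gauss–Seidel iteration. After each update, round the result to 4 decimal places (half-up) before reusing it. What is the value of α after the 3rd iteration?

-1.0155

Iteration 1:
  α = (-4 - (3)·2.9000) / (7) = -1.8143
  β = (9 - (-4)·-1.8143) / (6) = 0.2905
Iteration 2:
  α = (-4 - (3)·0.2905) / (7) = -0.6959
  β = (9 - (-4)·-0.6959) / (6) = 1.0361
Iteration 3:
  α = (-4 - (3)·1.0361) / (7) = -1.0155
  β = (9 - (-4)·-1.0155) / (6) = 0.8230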